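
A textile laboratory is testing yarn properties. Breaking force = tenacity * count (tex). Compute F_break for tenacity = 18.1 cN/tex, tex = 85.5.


Formula: Breaking force = Tenacity * Linear density
F = 18.1 cN/tex * 85.5 tex
F = 1547.55 cN

1547.55 cN


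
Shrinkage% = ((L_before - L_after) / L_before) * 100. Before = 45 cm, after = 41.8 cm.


Formula: Shrinkage% = ((L_before - L_after) / L_before) * 100
Step 1: Shrinkage = 45 - 41.8 = 3.2 cm
Step 2: Shrinkage% = (3.2 / 45) * 100
Step 3: Shrinkage% = 0.071111 * 100 = 7.1111% ≈ 7.1%

7.1%


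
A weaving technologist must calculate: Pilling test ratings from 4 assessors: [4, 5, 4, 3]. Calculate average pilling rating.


Formula: Mean = sum / count
Sum = 4 + 5 + 4 + 3 = 16
Mean = 16 / 4 = 4.0

4.0


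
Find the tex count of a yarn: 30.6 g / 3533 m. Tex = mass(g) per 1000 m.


Formula: Tex = (mass_g / length_m) * 1000
Substituting: Tex = (30.6 / 3533) * 1000
Intermediate: 30.6 / 3533 = 0.00866119 g/m
Tex = 0.00866119 * 1000 = 8.66 tex

8.66 tex


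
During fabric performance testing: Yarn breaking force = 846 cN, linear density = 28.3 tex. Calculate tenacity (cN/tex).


Formula: Tenacity = Breaking force / Linear density
Tenacity = 846 cN / 28.3 tex
Tenacity = 29.89 cN/tex

29.89 cN/tex


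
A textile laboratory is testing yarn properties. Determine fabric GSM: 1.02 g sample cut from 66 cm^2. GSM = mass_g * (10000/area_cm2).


Formula: GSM = mass_g / area_m2
Step 1: Convert area: 66 cm^2 = 66 / 10000 = 0.0066 m^2
Step 2: GSM = 1.02 g / 0.0066 m^2 = 154.5 g/m^2

154.5 g/m^2


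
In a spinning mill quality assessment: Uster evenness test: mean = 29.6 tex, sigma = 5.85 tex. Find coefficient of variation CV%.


Formula: CV% = (standard deviation / mean) * 100
Step 1: Ratio = 5.85 / 29.6 = 0.197635
Step 2: CV% = 0.197635 * 100 = 19.7635% ≈ 19.8%

19.8%


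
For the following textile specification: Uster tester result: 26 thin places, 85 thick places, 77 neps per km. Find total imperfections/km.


Formula: Total = thin places + thick places + neps
Total = 26 + 85 + 77
Total = 188 imperfections/km

188 imperfections/km


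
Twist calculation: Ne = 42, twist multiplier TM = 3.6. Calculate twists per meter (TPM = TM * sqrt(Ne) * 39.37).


Formula: TPM = TM * sqrt(Ne) * 39.37
Step 1: sqrt(Ne) = sqrt(42) = 6.4807
Step 2: TM * sqrt(Ne) = 3.6 * 6.4807 = 23.3305
Step 3: TPM = 23.3305 * 39.37 = 919 twists/m

919 twists/m


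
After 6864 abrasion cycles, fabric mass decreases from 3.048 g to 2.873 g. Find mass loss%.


Formula: Mass loss% = ((m_before - m_after) / m_before) * 100
Step 1: Mass loss = 3.048 - 2.873 = 0.175 g
Step 2: Ratio = 0.175 / 3.048 = 0.0574147
Step 3: Mass loss% = 0.0574147 * 100 = 5.74147% ≈ 5.74%

5.74%


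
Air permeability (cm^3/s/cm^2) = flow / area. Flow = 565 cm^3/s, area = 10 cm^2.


Formula: Air Permeability = Airflow / Test Area
AP = 565 cm^3/s / 10 cm^2
AP = 56.5 cm^3/s/cm^2

56.5 cm^3/s/cm^2


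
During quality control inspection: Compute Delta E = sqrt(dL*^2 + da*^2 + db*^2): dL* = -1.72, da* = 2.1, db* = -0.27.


Formula: Delta E = sqrt(dL*^2 + da*^2 + db*^2)
Step 1: dL*^2 = (-1.72)^2 = 2.9584
Step 2: da*^2 = 2.1^2 = 4.41
Step 3: db*^2 = (-0.27)^2 = 0.0729
Step 4: Sum = 2.9584 + 4.41 + 0.0729 = 7.4413
Step 5: Delta E = sqrt(7.4413) = 2.73

2.73 Delta E


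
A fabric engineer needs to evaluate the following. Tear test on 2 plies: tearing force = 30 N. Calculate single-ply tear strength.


Formula: Per-ply strength = Total force / Number of plies
Per-ply = 30 N / 2
Per-ply = 15 N

15 N


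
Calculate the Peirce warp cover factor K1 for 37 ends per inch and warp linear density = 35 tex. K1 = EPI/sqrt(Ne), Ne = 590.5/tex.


Formula: K1 = EPI / sqrt(Ne), with Ne = 590.5 / tex_warp
Step 1: Ne = 590.5 / 35 = 16.871
Step 2: sqrt(Ne) = sqrt(16.871) = 4.1074
Step 3: K1 = 37 / 4.1074 = 9.0

9.0


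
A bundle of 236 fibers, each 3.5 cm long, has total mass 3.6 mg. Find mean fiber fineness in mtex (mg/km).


Formula: fineness (mtex) = mass (mg) / total length (km) = (mass_mg / total_length_m) * 1000
Step 1: Convert fiber length: 3.5 cm = 0.035 m
Step 2: Total fiber length = 236 * 0.035 = 8.26 m
Step 3: Linear density = 3.6 mg / 8.26 m = 0.4358 mg/m
Step 4: fineness = 0.4358 * 1000 = 435.8 mtex

435.8 mtex


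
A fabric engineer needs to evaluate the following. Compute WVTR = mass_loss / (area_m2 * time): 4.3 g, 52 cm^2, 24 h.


Formula: WVTR = mass_loss / (area * time)
Step 1: Convert area: 52 cm^2 = 0.0052 m^2
Step 2: WVTR = 4.3 g / (0.0052 m^2 * 24 h)
Step 3: WVTR = 4.3 / 0.1248 = 34.5 g/m^2/h

34.5 g/m^2/h


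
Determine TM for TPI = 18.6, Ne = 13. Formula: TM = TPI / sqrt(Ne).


Formula: TM = TPI / sqrt(Ne)
Step 1: sqrt(Ne) = sqrt(13) = 3.6056
Step 2: TM = 18.6 / 3.6056 = 5.16

5.16 TM


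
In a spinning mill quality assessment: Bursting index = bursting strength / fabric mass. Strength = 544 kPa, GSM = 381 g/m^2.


Formula: Bursting Index = Bursting Strength / Fabric GSM
BI = 544 kPa / 381 g/m^2
BI = 1.428 kPa/(g/m^2)

1.428 kPa/(g/m^2)


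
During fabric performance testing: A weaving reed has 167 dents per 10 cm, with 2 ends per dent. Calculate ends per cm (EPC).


Formula: EPC = (dents per 10 cm * ends per dent) / 10
Step 1: Total ends per 10 cm = 167 * 2 = 334
Step 2: EPC = 334 / 10 = 33.4 ends/cm

33.4 ends/cm


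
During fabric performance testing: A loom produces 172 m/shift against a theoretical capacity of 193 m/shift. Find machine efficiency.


Formula: Efficiency% = (Actual output / Theoretical output) * 100
Efficiency% = (172 / 193) * 100
Efficiency% = 0.891192 * 100 = 89.1192% ≈ 89.1%

89.1%


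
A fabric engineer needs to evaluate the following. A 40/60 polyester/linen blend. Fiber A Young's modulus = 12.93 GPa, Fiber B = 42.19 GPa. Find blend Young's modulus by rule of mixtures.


Formula: Blend property = (fraction_A * property_A) + (fraction_B * property_B)
Step 1: Contribution A = 40/100 * 12.93 GPa = 5.172 GPa
Step 2: Contribution B = 60/100 * 42.19 GPa = 25.314 GPa
Step 3: Blend Young's modulus = 5.172 + 25.314 = 30.486 GPa

30.486 GPa


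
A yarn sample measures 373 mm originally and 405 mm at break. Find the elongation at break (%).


Formula: Elongation (%) = ((L_break - L0) / L0) * 100
Step 1: Extension = 405 - 373 = 32 mm
Step 2: Elongation = (32 / 373) * 100
Step 3: Elongation = 0.085791 * 100 = 8.5791% ≈ 8.6%

8.6%


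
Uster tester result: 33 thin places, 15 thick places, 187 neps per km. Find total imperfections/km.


Formula: Total = thin places + thick places + neps
Total = 33 + 15 + 187
Total = 235 imperfections/km

235 imperfections/km


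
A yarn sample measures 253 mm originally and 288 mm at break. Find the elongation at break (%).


Formula: Elongation (%) = ((L_break - L0) / L0) * 100
Step 1: Extension = 288 - 253 = 35 mm
Step 2: Elongation = (35 / 253) * 100
Step 3: Elongation = 0.13834 * 100 = 13.834% ≈ 13.8%

13.8%


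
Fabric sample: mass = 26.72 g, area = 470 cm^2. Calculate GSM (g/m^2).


Formula: GSM = mass_g / area_m2
Step 1: Convert area: 470 cm^2 = 470 / 10000 = 0.047 m^2
Step 2: GSM = 26.72 g / 0.047 m^2 = 568.5 g/m^2

568.5 g/m^2


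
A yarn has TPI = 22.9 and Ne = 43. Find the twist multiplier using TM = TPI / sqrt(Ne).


Formula: TM = TPI / sqrt(Ne)
Step 1: sqrt(Ne) = sqrt(43) = 6.5574
Step 2: TM = 22.9 / 6.5574 = 3.49

3.49 TM


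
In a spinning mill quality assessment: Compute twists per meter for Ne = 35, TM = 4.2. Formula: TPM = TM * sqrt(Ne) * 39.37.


Formula: TPM = TM * sqrt(Ne) * 39.37
Step 1: sqrt(Ne) = sqrt(35) = 5.9161
Step 2: TM * sqrt(Ne) = 4.2 * 5.9161 = 24.8476
Step 3: TPM = 24.8476 * 39.37 = 978 twists/m

978 twists/m


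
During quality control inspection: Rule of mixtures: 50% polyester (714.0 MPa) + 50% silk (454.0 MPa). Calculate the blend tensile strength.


Formula: Blend property = (fraction_A * property_A) + (fraction_B * property_B)
Step 1: Contribution A = 50/100 * 714.0 MPa = 357.0 MPa
Step 2: Contribution B = 50/100 * 454.0 MPa = 227.0 MPa
Step 3: Blend tensile strength = 357.0 + 227.0 = 584.0 MPa

584.0 MPa


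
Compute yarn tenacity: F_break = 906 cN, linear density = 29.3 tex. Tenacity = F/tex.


Formula: Tenacity = Breaking force / Linear density
Tenacity = 906 cN / 29.3 tex
Tenacity = 30.92 cN/tex

30.92 cN/tex


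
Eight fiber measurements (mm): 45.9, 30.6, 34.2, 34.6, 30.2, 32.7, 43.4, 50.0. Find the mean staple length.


Formula: Mean = sum of lengths / count
Sum = 45.9 + 30.6 + 34.2 + 34.6 + 30.2 + 32.7 + 43.4 + 50.0
Sum = 301.6 mm
Mean = 301.6 / 8 = 37.70 mm

37.70 mm


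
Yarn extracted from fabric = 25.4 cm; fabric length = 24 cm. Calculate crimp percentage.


Formula: Crimp% = ((L_yarn - L_fabric) / L_fabric) * 100
Step 1: Extension = 25.4 - 24 = 1.4 cm
Step 2: Crimp% = (1.4 / 24) * 100
Step 3: Crimp% = 0.058333 * 100 = 5.8333% ≈ 5.8%

5.8%


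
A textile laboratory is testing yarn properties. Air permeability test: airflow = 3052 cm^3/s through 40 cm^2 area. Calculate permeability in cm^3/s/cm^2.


Formula: Air Permeability = Airflow / Test Area
AP = 3052 cm^3/s / 40 cm^2
AP = 76.3 cm^3/s/cm^2

76.3 cm^3/s/cm^2


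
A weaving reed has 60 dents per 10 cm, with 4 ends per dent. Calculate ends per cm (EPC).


Formula: EPC = (dents per 10 cm * ends per dent) / 10
Step 1: Total ends per 10 cm = 60 * 4 = 240
Step 2: EPC = 240 / 10 = 24.0 ends/cm

24.0 ends/cm


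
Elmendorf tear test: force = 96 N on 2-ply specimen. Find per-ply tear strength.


Formula: Per-ply strength = Total force / Number of plies
Per-ply = 96 N / 2
Per-ply = 48 N

48 N


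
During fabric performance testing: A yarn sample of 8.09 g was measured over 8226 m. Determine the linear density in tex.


Formula: Tex = (mass_g / length_m) * 1000
Substituting: Tex = (8.09 / 8226) * 1000
Intermediate: 8.09 / 8226 = 0.00098347 g/m
Tex = 0.00098347 * 1000 = 0.98 tex

0.98 tex


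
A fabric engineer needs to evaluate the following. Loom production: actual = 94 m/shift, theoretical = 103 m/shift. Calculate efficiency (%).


Formula: Efficiency% = (Actual output / Theoretical output) * 100
Efficiency% = (94 / 103) * 100
Efficiency% = 0.912621 * 100 = 91.2621% ≈ 91.3%

91.3%


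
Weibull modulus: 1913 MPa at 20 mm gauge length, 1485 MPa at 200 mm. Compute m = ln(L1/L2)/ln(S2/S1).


Formula: m = ln(L1/L2) / ln(S2/S1)
Step 1: ln(L1/L2) = ln(20/200) = -2.30259
Step 2: S2/S1 = 1485/1913 = 0.77627
Step 3: ln(S2/S1) = ln(0.77627) = -0.25325
Step 4: m = -2.30259 / -0.25325 = 9.09

9.09 (Weibull m)


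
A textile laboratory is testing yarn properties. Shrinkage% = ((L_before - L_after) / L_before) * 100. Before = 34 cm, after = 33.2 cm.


Formula: Shrinkage% = ((L_before - L_after) / L_before) * 100
Step 1: Shrinkage = 34 - 33.2 = 0.8 cm
Step 2: Shrinkage% = (0.8 / 34) * 100
Step 3: Shrinkage% = 0.023529 * 100 = 2.3529% ≈ 2.4%

2.4%


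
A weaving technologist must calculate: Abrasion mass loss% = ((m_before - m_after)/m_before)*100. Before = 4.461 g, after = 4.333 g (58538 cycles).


Formula: Mass loss% = ((m_before - m_after) / m_before) * 100
Step 1: Mass loss = 4.461 - 4.333 = 0.128 g
Step 2: Ratio = 0.128 / 4.461 = 0.0286931
Step 3: Mass loss% = 0.0286931 * 100 = 2.86931% ≈ 2.87%

2.87%


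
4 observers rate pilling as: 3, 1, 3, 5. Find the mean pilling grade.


Formula: Mean = sum / count
Sum = 3 + 1 + 3 + 5 = 12
Mean = 12 / 4 = 3.0

3.0


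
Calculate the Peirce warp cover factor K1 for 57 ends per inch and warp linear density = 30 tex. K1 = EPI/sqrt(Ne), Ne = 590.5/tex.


Formula: K1 = EPI / sqrt(Ne), with Ne = 590.5 / tex_warp
Step 1: Ne = 590.5 / 30 = 19.683
Step 2: sqrt(Ne) = sqrt(19.683) = 4.4366
Step 3: K1 = 57 / 4.4366 = 12.8

12.8


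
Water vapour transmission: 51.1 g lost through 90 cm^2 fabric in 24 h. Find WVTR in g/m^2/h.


Formula: WVTR = mass_loss / (area * time)
Step 1: Convert area: 90 cm^2 = 0.009 m^2
Step 2: WVTR = 51.1 g / (0.009 m^2 * 24 h)
Step 3: WVTR = 51.1 / 0.216 = 236.6 g/m^2/h

236.6 g/m^2/h


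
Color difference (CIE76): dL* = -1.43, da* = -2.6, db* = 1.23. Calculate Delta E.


Formula: Delta E = sqrt(dL*^2 + da*^2 + db*^2)
Step 1: dL*^2 = (-1.43)^2 = 2.0449
Step 2: da*^2 = (-2.6)^2 = 6.76
Step 3: db*^2 = 1.23^2 = 1.5129
Step 4: Sum = 2.0449 + 6.76 + 1.5129 = 10.3178
Step 5: Delta E = sqrt(10.3178) = 3.21

3.21 Delta E


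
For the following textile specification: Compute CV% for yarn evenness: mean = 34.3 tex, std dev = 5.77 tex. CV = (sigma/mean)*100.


Formula: CV% = (standard deviation / mean) * 100
Step 1: Ratio = 5.77 / 34.3 = 0.168222
Step 2: CV% = 0.168222 * 100 = 16.8222% ≈ 16.8%

16.8%


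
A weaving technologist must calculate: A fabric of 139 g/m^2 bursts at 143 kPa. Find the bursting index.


Formula: Bursting Index = Bursting Strength / Fabric GSM
BI = 143 kPa / 139 g/m^2
BI = 1.029 kPa/(g/m^2)

1.029 kPa/(g/m^2)


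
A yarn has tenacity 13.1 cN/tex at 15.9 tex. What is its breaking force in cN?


Formula: Breaking force = Tenacity * Linear density
F = 13.1 cN/tex * 15.9 tex
F = 208.29 cN

208.29 cN


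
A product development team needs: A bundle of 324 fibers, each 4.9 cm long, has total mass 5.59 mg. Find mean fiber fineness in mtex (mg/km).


Formula: fineness (mtex) = mass (mg) / total length (km) = (mass_mg / total_length_m) * 1000
Step 1: Convert fiber length: 4.9 cm = 0.049 m
Step 2: Total fiber length = 324 * 0.049 = 15.876 m
Step 3: Linear density = 5.59 mg / 15.876 m = 0.3521 mg/m
Step 4: fineness = 0.3521 * 1000 = 352.1 mtex

352.1 mtex


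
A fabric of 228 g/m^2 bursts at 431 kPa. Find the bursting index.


Formula: Bursting Index = Bursting Strength / Fabric GSM
BI = 431 kPa / 228 g/m^2
BI = 1.890 kPa/(g/m^2)

1.890 kPa/(g/m^2)


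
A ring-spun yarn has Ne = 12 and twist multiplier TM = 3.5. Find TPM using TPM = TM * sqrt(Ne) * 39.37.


Formula: TPM = TM * sqrt(Ne) * 39.37
Step 1: sqrt(Ne) = sqrt(12) = 3.4641
Step 2: TM * sqrt(Ne) = 3.5 * 3.4641 = 12.1244
Step 3: TPM = 12.1244 * 39.37 = 477 twists/m

477 twists/m


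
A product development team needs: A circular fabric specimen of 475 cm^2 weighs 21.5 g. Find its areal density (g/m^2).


Formula: GSM = mass_g / area_m2
Step 1: Convert area: 475 cm^2 = 475 / 10000 = 0.0475 m^2
Step 2: GSM = 21.5 g / 0.0475 m^2 = 452.6 g/m^2

452.6 g/m^2


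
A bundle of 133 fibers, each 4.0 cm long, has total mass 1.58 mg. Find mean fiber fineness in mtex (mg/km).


Formula: fineness (mtex) = mass (mg) / total length (km) = (mass_mg / total_length_m) * 1000
Step 1: Convert fiber length: 4.0 cm = 0.04 m
Step 2: Total fiber length = 133 * 0.04 = 5.32 m
Step 3: Linear density = 1.58 mg / 5.32 m = 0.2970 mg/m
Step 4: fineness = 0.2970 * 1000 = 297.0 mtex

297.0 mtex


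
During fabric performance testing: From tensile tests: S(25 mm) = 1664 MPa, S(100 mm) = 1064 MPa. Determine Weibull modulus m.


Formula: m = ln(L1/L2) / ln(S2/S1)
Step 1: ln(L1/L2) = ln(25/100) = -1.38629
Step 2: S2/S1 = 1064/1664 = 0.63942
Step 3: ln(S2/S1) = ln(0.63942) = -0.44719
Step 4: m = -1.38629 / -0.44719 = 3.10

3.10 (Weibull m)


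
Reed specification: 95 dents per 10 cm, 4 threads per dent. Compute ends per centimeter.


Formula: EPC = (dents per 10 cm * ends per dent) / 10
Step 1: Total ends per 10 cm = 95 * 4 = 380
Step 2: EPC = 380 / 10 = 38.0 ends/cm

38.0 ends/cm


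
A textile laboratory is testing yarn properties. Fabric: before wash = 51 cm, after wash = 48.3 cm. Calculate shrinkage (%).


Formula: Shrinkage% = ((L_before - L_after) / L_before) * 100
Step 1: Shrinkage = 51 - 48.3 = 2.7 cm
Step 2: Shrinkage% = (2.7 / 51) * 100
Step 3: Shrinkage% = 0.052941 * 100 = 5.2941% ≈ 5.3%

5.3%


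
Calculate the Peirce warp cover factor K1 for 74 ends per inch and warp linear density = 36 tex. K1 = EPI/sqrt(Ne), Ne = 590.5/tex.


Formula: K1 = EPI / sqrt(Ne), with Ne = 590.5 / tex_warp
Step 1: Ne = 590.5 / 36 = 16.403
Step 2: sqrt(Ne) = sqrt(16.403) = 4.0501
Step 3: K1 = 74 / 4.0501 = 18.3

18.3


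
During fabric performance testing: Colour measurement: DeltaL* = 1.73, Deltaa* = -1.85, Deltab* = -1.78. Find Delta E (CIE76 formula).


Formula: Delta E = sqrt(dL*^2 + da*^2 + db*^2)
Step 1: dL*^2 = 1.73^2 = 2.9929
Step 2: da*^2 = (-1.85)^2 = 3.4225
Step 3: db*^2 = (-1.78)^2 = 3.1684
Step 4: Sum = 2.9929 + 3.4225 + 3.1684 = 9.5838
Step 5: Delta E = sqrt(9.5838) = 3.1

3.1 Delta E


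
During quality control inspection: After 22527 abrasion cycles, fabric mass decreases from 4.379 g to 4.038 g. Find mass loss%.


Formula: Mass loss% = ((m_before - m_after) / m_before) * 100
Step 1: Mass loss = 4.379 - 4.038 = 0.341 g
Step 2: Ratio = 0.341 / 4.379 = 0.0778717
Step 3: Mass loss% = 0.0778717 * 100 = 7.78717% ≈ 7.79%

7.79%


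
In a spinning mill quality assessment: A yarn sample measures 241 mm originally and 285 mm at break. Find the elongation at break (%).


Formula: Elongation (%) = ((L_break - L0) / L0) * 100
Step 1: Extension = 285 - 241 = 44 mm
Step 2: Elongation = (44 / 241) * 100
Step 3: Elongation = 0.182573 * 100 = 18.2573% ≈ 18.3%

18.3%


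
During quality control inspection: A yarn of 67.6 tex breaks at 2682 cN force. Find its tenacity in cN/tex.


Formula: Tenacity = Breaking force / Linear density
Tenacity = 2682 cN / 67.6 tex
Tenacity = 39.67 cN/tex

39.67 cN/tex


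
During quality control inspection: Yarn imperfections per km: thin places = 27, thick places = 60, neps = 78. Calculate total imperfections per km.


Formula: Total = thin places + thick places + neps
Total = 27 + 60 + 78
Total = 165 imperfections/km

165 imperfections/km


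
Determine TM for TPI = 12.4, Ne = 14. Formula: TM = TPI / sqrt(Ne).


Formula: TM = TPI / sqrt(Ne)
Step 1: sqrt(Ne) = sqrt(14) = 3.7417
Step 2: TM = 12.4 / 3.7417 = 3.31

3.31 TM


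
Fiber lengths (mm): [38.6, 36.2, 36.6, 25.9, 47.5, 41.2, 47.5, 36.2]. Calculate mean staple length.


Formula: Mean = sum of lengths / count
Sum = 38.6 + 36.2 + 36.6 + 25.9 + 47.5 + 41.2 + 47.5 + 36.2
Sum = 309.7 mm
Mean = 309.7 / 8 = 38.71 mm

38.71 mm


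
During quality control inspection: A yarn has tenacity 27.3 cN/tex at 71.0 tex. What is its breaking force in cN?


Formula: Breaking force = Tenacity * Linear density
F = 27.3 cN/tex * 71.0 tex
F = 1938.30 cN

1938.30 cN


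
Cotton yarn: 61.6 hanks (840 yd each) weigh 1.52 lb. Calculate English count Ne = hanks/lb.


Formula: Ne = hanks / mass_lb
Substituting: Ne = 61.6 / 1.52
Ne = 40.5

40.5 Ne


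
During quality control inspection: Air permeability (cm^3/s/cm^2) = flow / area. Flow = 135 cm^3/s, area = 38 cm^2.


Formula: Air Permeability = Airflow / Test Area
AP = 135 cm^3/s / 38 cm^2
AP = 3.6 cm^3/s/cm^2

3.6 cm^3/s/cm^2


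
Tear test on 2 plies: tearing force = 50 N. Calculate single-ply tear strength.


Formula: Per-ply strength = Total force / Number of plies
Per-ply = 50 N / 2
Per-ply = 25 N

25 N


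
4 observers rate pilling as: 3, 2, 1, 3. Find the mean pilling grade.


Formula: Mean = sum / count
Sum = 3 + 2 + 1 + 3 = 9
Mean = 9 / 4 = 2.3

2.3


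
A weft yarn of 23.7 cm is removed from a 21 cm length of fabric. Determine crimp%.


Formula: Crimp% = ((L_yarn - L_fabric) / L_fabric) * 100
Step 1: Extension = 23.7 - 21 = 2.7 cm
Step 2: Crimp% = (2.7 / 21) * 100
Step 3: Crimp% = 0.128571 * 100 = 12.8571% ≈ 12.9%

12.9%


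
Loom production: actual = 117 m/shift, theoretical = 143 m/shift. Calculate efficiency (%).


Formula: Efficiency% = (Actual output / Theoretical output) * 100
Efficiency% = (117 / 143) * 100
Efficiency% = 0.818182 * 100 = 81.8182% ≈ 81.8%

81.8%


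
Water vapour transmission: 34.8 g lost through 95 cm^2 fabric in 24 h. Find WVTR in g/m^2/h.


Formula: WVTR = mass_loss / (area * time)
Step 1: Convert area: 95 cm^2 = 0.0095 m^2
Step 2: WVTR = 34.8 g / (0.0095 m^2 * 24 h)
Step 3: WVTR = 34.8 / 0.228 = 152.6 g/m^2/h

152.6 g/m^2/h


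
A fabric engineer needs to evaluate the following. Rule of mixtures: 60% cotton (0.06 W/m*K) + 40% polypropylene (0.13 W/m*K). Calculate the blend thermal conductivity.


Formula: Blend property = (fraction_A * property_A) + (fraction_B * property_B)
Step 1: Contribution A = 60/100 * 0.06 W/m*K = 0.036 W/m*K
Step 2: Contribution B = 40/100 * 0.13 W/m*K = 0.052 W/m*K
Step 3: Blend thermal conductivity = 0.036 + 0.052 = 0.088 W/m*K

0.088 W/m*K


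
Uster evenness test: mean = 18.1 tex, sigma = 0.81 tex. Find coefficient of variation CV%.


Formula: CV% = (standard deviation / mean) * 100
Step 1: Ratio = 0.81 / 18.1 = 0.044751
Step 2: CV% = 0.044751 * 100 = 4.4751% ≈ 4.5%

4.5%


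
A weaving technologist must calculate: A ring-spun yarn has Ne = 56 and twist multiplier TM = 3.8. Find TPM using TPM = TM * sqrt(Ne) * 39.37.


Formula: TPM = TM * sqrt(Ne) * 39.37
Step 1: sqrt(Ne) = sqrt(56) = 7.4833
Step 2: TM * sqrt(Ne) = 3.8 * 7.4833 = 28.4365
Step 3: TPM = 28.4365 * 39.37 = 1120 twists/m

1120 twists/m


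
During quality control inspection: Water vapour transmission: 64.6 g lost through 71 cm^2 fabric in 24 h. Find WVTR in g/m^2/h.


Formula: WVTR = mass_loss / (area * time)
Step 1: Convert area: 71 cm^2 = 0.0071 m^2
Step 2: WVTR = 64.6 g / (0.0071 m^2 * 24 h)
Step 3: WVTR = 64.6 / 0.1704 = 379.1 g/m^2/h

379.1 g/m^2/h


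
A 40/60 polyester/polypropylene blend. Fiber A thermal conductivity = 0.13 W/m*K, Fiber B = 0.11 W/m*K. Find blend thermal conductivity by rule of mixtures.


Formula: Blend property = (fraction_A * property_A) + (fraction_B * property_B)
Step 1: Contribution A = 40/100 * 0.13 W/m*K = 0.052 W/m*K
Step 2: Contribution B = 60/100 * 0.11 W/m*K = 0.066 W/m*K
Step 3: Blend thermal conductivity = 0.052 + 0.066 = 0.118 W/m*K

0.118 W/m*K


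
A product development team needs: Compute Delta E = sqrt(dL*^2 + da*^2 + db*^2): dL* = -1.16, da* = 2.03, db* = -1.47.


Formula: Delta E = sqrt(dL*^2 + da*^2 + db*^2)
Step 1: dL*^2 = (-1.16)^2 = 1.3456
Step 2: da*^2 = 2.03^2 = 4.1209
Step 3: db*^2 = (-1.47)^2 = 2.1609
Step 4: Sum = 1.3456 + 4.1209 + 2.1609 = 7.6274
Step 5: Delta E = sqrt(7.6274) = 2.76

2.76 Delta E


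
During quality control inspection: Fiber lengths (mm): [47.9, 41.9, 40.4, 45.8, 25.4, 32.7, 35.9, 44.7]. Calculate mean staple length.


Formula: Mean = sum of lengths / count
Sum = 47.9 + 41.9 + 40.4 + 45.8 + 25.4 + 32.7 + 35.9 + 44.7
Sum = 314.7 mm
Mean = 314.7 / 8 = 39.34 mm

39.34 mm


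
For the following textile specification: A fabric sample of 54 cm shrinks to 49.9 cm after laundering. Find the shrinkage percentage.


Formula: Shrinkage% = ((L_before - L_after) / L_before) * 100
Step 1: Shrinkage = 54 - 49.9 = 4.1 cm
Step 2: Shrinkage% = (4.1 / 54) * 100
Step 3: Shrinkage% = 0.075926 * 100 = 7.5926% ≈ 7.6%

7.6%


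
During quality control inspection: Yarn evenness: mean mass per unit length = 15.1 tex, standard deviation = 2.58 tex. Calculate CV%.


Formula: CV% = (standard deviation / mean) * 100
Step 1: Ratio = 2.58 / 15.1 = 0.170861
Step 2: CV% = 0.170861 * 100 = 17.0861% ≈ 17.1%

17.1%


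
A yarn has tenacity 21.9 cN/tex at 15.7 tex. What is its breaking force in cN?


Formula: Breaking force = Tenacity * Linear density
F = 21.9 cN/tex * 15.7 tex
F = 343.83 cN

343.83 cN


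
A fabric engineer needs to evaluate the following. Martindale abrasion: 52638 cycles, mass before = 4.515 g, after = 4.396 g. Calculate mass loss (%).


Formula: Mass loss% = ((m_before - m_after) / m_before) * 100
Step 1: Mass loss = 4.515 - 4.396 = 0.119 g
Step 2: Ratio = 0.119 / 4.515 = 0.0263566
Step 3: Mass loss% = 0.0263566 * 100 = 2.63566% ≈ 2.64%

2.64%


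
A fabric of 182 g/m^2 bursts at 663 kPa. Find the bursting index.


Formula: Bursting Index = Bursting Strength / Fabric GSM
BI = 663 kPa / 182 g/m^2
BI = 3.643 kPa/(g/m^2)

3.643 kPa/(g/m^2)


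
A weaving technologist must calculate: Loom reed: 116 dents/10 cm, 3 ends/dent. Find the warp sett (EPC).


Formula: EPC = (dents per 10 cm * ends per dent) / 10
Step 1: Total ends per 10 cm = 116 * 3 = 348
Step 2: EPC = 348 / 10 = 34.8 ends/cm

34.8 ends/cm


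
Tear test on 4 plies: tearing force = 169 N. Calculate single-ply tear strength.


Formula: Per-ply strength = Total force / Number of plies
Per-ply = 169 N / 4
Per-ply = 42.25 N

42.25 N


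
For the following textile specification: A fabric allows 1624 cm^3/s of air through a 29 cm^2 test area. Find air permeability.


Formula: Air Permeability = Airflow / Test Area
AP = 1624 cm^3/s / 29 cm^2
AP = 56.0 cm^3/s/cm^2

56.0 cm^3/s/cm^2


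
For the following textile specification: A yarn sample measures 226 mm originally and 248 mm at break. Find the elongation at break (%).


Formula: Elongation (%) = ((L_break - L0) / L0) * 100
Step 1: Extension = 248 - 226 = 22 mm
Step 2: Elongation = (22 / 226) * 100
Step 3: Elongation = 0.097345 * 100 = 9.7345% ≈ 9.7%

9.7%


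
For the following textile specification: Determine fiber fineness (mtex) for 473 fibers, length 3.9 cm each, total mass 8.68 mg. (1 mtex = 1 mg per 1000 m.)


Formula: fineness (mtex) = mass (mg) / total length (km) = (mass_mg / total_length_m) * 1000
Step 1: Convert fiber length: 3.9 cm = 0.039 m
Step 2: Total fiber length = 473 * 0.039 = 18.447 m
Step 3: Linear density = 8.68 mg / 18.447 m = 0.4705 mg/m
Step 4: fineness = 0.4705 * 1000 = 470.5 mtex

470.5 mtex


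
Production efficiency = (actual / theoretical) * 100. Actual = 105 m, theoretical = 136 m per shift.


Formula: Efficiency% = (Actual output / Theoretical output) * 100
Efficiency% = (105 / 136) * 100
Efficiency% = 0.772059 * 100 = 77.2059% ≈ 77.2%

77.2%


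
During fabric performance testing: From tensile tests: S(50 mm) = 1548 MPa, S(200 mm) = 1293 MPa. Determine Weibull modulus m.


Formula: m = ln(L1/L2) / ln(S2/S1)
Step 1: ln(L1/L2) = ln(50/200) = -1.38629
Step 2: S2/S1 = 1293/1548 = 0.83527
Step 3: ln(S2/S1) = ln(0.83527) = -0.18000
Step 4: m = -1.38629 / -0.18000 = 7.70

7.70 (Weibull m)


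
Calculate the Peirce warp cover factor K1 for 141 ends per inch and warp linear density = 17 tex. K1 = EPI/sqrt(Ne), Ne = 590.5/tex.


Formula: K1 = EPI / sqrt(Ne), with Ne = 590.5 / tex_warp
Step 1: Ne = 590.5 / 17 = 34.735
Step 2: sqrt(Ne) = sqrt(34.735) = 5.8936
Step 3: K1 = 141 / 5.8936 = 23.9

23.9


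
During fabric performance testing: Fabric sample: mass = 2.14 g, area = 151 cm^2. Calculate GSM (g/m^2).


Formula: GSM = mass_g / area_m2
Step 1: Convert area: 151 cm^2 = 151 / 10000 = 0.0151 m^2
Step 2: GSM = 2.14 g / 0.0151 m^2 = 141.7 g/m^2

141.7 g/m^2


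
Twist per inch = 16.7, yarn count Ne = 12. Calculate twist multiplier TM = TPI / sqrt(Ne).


Formula: TM = TPI / sqrt(Ne)
Step 1: sqrt(Ne) = sqrt(12) = 3.4641
Step 2: TM = 16.7 / 3.4641 = 4.82

4.82 TM


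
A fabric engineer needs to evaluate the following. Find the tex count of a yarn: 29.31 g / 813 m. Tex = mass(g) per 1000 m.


Formula: Tex = (mass_g / length_m) * 1000
Substituting: Tex = (29.31 / 813) * 1000
Intermediate: 29.31 / 813 = 0.03605166 g/m
Tex = 0.03605166 * 1000 = 36.05 tex

36.05 tex


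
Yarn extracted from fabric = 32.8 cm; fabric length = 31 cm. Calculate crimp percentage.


Formula: Crimp% = ((L_yarn - L_fabric) / L_fabric) * 100
Step 1: Extension = 32.8 - 31 = 1.8 cm
Step 2: Crimp% = (1.8 / 31) * 100
Step 3: Crimp% = 0.058065 * 100 = 5.8065% ≈ 5.8%

5.8%


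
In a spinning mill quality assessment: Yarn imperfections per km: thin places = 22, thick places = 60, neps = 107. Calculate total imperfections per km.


Formula: Total = thin places + thick places + neps
Total = 22 + 60 + 107
Total = 189 imperfections/km

189 imperfections/km


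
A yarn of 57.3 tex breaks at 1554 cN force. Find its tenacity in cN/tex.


Formula: Tenacity = Breaking force / Linear density
Tenacity = 1554 cN / 57.3 tex
Tenacity = 27.12 cN/tex

27.12 cN/tex


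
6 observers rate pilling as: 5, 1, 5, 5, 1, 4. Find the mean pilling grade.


Formula: Mean = sum / count
Sum = 5 + 1 + 5 + 5 + 1 + 4 = 21
Mean = 21 / 6 = 3.5

3.5


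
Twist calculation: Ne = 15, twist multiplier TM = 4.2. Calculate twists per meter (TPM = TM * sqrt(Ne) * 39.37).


Formula: TPM = TM * sqrt(Ne) * 39.37
Step 1: sqrt(Ne) = sqrt(15) = 3.873
Step 2: TM * sqrt(Ne) = 4.2 * 3.873 = 16.2666
Step 3: TPM = 16.2666 * 39.37 = 640 twists/m

640 twists/m


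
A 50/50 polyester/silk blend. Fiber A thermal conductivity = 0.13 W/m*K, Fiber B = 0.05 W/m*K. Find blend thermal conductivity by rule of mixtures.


Formula: Blend property = (fraction_A * property_A) + (fraction_B * property_B)
Step 1: Contribution A = 50/100 * 0.13 W/m*K = 0.065 W/m*K
Step 2: Contribution B = 50/100 * 0.05 W/m*K = 0.025 W/m*K
Step 3: Blend thermal conductivity = 0.065 + 0.025 = 0.09 W/m*K

0.09 W/m*K


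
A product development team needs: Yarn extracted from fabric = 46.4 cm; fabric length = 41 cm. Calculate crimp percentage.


Formula: Crimp% = ((L_yarn - L_fabric) / L_fabric) * 100
Step 1: Extension = 46.4 - 41 = 5.4 cm
Step 2: Crimp% = (5.4 / 41) * 100
Step 3: Crimp% = 0.131707 * 100 = 13.1707% ≈ 13.2%

13.2%


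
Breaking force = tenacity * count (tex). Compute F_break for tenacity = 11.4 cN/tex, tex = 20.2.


Formula: Breaking force = Tenacity * Linear density
F = 11.4 cN/tex * 20.2 tex
F = 230.28 cN

230.28 cN


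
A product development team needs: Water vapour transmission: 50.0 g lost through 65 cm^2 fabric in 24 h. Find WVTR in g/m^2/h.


Formula: WVTR = mass_loss / (area * time)
Step 1: Convert area: 65 cm^2 = 0.0065 m^2
Step 2: WVTR = 50.0 g / (0.0065 m^2 * 24 h)
Step 3: WVTR = 50.0 / 0.156 = 320.5 g/m^2/h

320.5 g/m^2/h


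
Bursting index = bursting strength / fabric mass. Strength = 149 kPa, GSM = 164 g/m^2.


Formula: Bursting Index = Bursting Strength / Fabric GSM
BI = 149 kPa / 164 g/m^2
BI = 0.909 kPa/(g/m^2)

0.909 kPa/(g/m^2)


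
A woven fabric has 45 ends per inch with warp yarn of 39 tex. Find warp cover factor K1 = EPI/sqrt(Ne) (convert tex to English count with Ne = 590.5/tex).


Formula: K1 = EPI / sqrt(Ne), with Ne = 590.5 / tex_warp
Step 1: Ne = 590.5 / 39 = 15.141
Step 2: sqrt(Ne) = sqrt(15.141) = 3.8911
Step 3: K1 = 45 / 3.8911 = 11.6

11.6


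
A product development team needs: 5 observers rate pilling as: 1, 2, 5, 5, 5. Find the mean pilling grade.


Formula: Mean = sum / count
Sum = 1 + 2 + 5 + 5 + 5 = 18
Mean = 18 / 5 = 3.6

3.6


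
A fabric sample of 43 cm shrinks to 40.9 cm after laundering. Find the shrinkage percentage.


Formula: Shrinkage% = ((L_before - L_after) / L_before) * 100
Step 1: Shrinkage = 43 - 40.9 = 2.1 cm
Step 2: Shrinkage% = (2.1 / 43) * 100
Step 3: Shrinkage% = 0.048837 * 100 = 4.8837% ≈ 4.9%

4.9%


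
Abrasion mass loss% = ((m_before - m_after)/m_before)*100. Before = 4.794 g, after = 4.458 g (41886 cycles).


Formula: Mass loss% = ((m_before - m_after) / m_before) * 100
Step 1: Mass loss = 4.794 - 4.458 = 0.336 g
Step 2: Ratio = 0.336 / 4.794 = 0.0700876
Step 3: Mass loss% = 0.0700876 * 100 = 7.00876% ≈ 7.01%

7.01%


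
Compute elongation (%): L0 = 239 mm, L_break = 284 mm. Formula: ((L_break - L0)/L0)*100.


Formula: Elongation (%) = ((L_break - L0) / L0) * 100
Step 1: Extension = 284 - 239 = 45 mm
Step 2: Elongation = (45 / 239) * 100
Step 3: Elongation = 0.188285 * 100 = 18.8285% ≈ 18.8%

18.8%


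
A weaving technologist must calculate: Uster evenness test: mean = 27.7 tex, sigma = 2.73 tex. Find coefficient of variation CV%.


Formula: CV% = (standard deviation / mean) * 100
Step 1: Ratio = 2.73 / 27.7 = 0.098556
Step 2: CV% = 0.098556 * 100 = 9.8556% ≈ 9.9%

9.9%


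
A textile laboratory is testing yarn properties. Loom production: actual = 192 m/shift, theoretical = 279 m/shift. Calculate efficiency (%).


Formula: Efficiency% = (Actual output / Theoretical output) * 100
Efficiency% = (192 / 279) * 100
Efficiency% = 0.688172 * 100 = 68.8172% ≈ 68.8%

68.8%


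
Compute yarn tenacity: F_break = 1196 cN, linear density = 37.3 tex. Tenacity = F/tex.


Formula: Tenacity = Breaking force / Linear density
Tenacity = 1196 cN / 37.3 tex
Tenacity = 32.06 cN/tex

32.06 cN/tex


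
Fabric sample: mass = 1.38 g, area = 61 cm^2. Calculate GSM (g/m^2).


Formula: GSM = mass_g / area_m2
Step 1: Convert area: 61 cm^2 = 61 / 10000 = 0.0061 m^2
Step 2: GSM = 1.38 g / 0.0061 m^2 = 226.2 g/m^2

226.2 g/m^2


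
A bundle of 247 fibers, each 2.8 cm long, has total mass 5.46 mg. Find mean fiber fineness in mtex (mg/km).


Formula: fineness (mtex) = mass (mg) / total length (km) = (mass_mg / total_length_m) * 1000
Step 1: Convert fiber length: 2.8 cm = 0.028 m
Step 2: Total fiber length = 247 * 0.028 = 6.916 m
Step 3: Linear density = 5.46 mg / 6.916 m = 0.7895 mg/m
Step 4: fineness = 0.7895 * 1000 = 789.5 mtex

789.5 mtex


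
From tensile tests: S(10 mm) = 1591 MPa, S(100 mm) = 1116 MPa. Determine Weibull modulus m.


Formula: m = ln(L1/L2) / ln(S2/S1)
Step 1: ln(L1/L2) = ln(10/100) = -2.30259
Step 2: S2/S1 = 1116/1591 = 0.70145
Step 3: ln(S2/S1) = ln(0.70145) = -0.35461
Step 4: m = -2.30259 / -0.35461 = 6.49

6.49 (Weibull m)


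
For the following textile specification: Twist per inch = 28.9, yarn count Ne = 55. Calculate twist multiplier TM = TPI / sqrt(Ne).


Formula: TM = TPI / sqrt(Ne)
Step 1: sqrt(Ne) = sqrt(55) = 7.4162
Step 2: TM = 28.9 / 7.4162 = 3.90

3.90 TM


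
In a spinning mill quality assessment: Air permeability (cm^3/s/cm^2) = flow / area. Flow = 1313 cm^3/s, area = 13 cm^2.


Formula: Air Permeability = Airflow / Test Area
AP = 1313 cm^3/s / 13 cm^2
AP = 101.0 cm^3/s/cm^2

101.0 cm^3/s/cm^2


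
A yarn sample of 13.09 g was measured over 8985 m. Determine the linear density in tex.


Formula: Tex = (mass_g / length_m) * 1000
Substituting: Tex = (13.09 / 8985) * 1000
Intermediate: 13.09 / 8985 = 0.00145687 g/m
Tex = 0.00145687 * 1000 = 1.46 tex

1.46 tex


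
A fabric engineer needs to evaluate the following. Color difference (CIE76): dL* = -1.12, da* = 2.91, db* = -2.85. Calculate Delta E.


Formula: Delta E = sqrt(dL*^2 + da*^2 + db*^2)
Step 1: dL*^2 = (-1.12)^2 = 1.2544
Step 2: da*^2 = 2.91^2 = 8.4681
Step 3: db*^2 = (-2.85)^2 = 8.1225
Step 4: Sum = 1.2544 + 8.4681 + 8.1225 = 17.845
Step 5: Delta E = sqrt(17.845) = 4.22

4.22 Delta E


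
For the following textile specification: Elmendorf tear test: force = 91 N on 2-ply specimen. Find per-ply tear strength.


Formula: Per-ply strength = Total force / Number of plies
Per-ply = 91 N / 2
Per-ply = 45.5 N

45.5 N


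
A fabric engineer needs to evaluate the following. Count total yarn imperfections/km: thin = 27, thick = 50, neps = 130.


Formula: Total = thin places + thick places + neps
Total = 27 + 50 + 130
Total = 207 imperfections/km

207 imperfections/km


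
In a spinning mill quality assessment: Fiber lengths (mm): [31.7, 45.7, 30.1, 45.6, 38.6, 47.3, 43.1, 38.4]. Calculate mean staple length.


Formula: Mean = sum of lengths / count
Sum = 31.7 + 45.7 + 30.1 + 45.6 + 38.6 + 47.3 + 43.1 + 38.4
Sum = 320.5 mm
Mean = 320.5 / 8 = 40.06 mm

40.06 mm


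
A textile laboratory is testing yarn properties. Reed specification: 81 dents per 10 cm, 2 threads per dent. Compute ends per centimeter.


Formula: EPC = (dents per 10 cm * ends per dent) / 10
Step 1: Total ends per 10 cm = 81 * 2 = 162
Step 2: EPC = 162 / 10 = 16.2 ends/cm

16.2 ends/cm


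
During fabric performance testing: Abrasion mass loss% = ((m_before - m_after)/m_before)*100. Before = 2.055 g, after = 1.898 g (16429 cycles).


Formula: Mass loss% = ((m_before - m_after) / m_before) * 100
Step 1: Mass loss = 2.055 - 1.898 = 0.157 g
Step 2: Ratio = 0.157 / 2.055 = 0.076399
Step 3: Mass loss% = 0.076399 * 100 = 7.6399% ≈ 7.64%

7.64%


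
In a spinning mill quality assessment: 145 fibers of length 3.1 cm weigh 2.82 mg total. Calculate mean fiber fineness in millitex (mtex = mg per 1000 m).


Formula: fineness (mtex) = mass (mg) / total length (km) = (mass_mg / total_length_m) * 1000
Step 1: Convert fiber length: 3.1 cm = 0.031 m
Step 2: Total fiber length = 145 * 0.031 = 4.495 m
Step 3: Linear density = 2.82 mg / 4.495 m = 0.6274 mg/m
Step 4: fineness = 0.6274 * 1000 = 627.4 mtex

627.4 mtex


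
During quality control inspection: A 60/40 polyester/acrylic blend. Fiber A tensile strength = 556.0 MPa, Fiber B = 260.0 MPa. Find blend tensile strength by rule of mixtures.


Formula: Blend property = (fraction_A * property_A) + (fraction_B * property_B)
Step 1: Contribution A = 60/100 * 556.0 MPa = 333.6 MPa
Step 2: Contribution B = 40/100 * 260.0 MPa = 104.0 MPa
Step 3: Blend tensile strength = 333.6 + 104.0 = 437.6 MPa

437.6 MPa


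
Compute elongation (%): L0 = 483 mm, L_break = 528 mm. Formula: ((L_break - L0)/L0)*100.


Formula: Elongation (%) = ((L_break - L0) / L0) * 100
Step 1: Extension = 528 - 483 = 45 mm
Step 2: Elongation = (45 / 483) * 100
Step 3: Elongation = 0.093168 * 100 = 9.3168% ≈ 9.3%

9.3%


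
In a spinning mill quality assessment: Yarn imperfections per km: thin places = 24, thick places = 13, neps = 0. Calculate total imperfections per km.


Formula: Total = thin places + thick places + neps
Total = 24 + 13 + 0
Total = 37 imperfections/km

37 imperfections/km


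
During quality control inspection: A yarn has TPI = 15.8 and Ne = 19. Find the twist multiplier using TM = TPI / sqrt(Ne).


Formula: TM = TPI / sqrt(Ne)
Step 1: sqrt(Ne) = sqrt(19) = 4.3589
Step 2: TM = 15.8 / 4.3589 = 3.62

3.62 TM


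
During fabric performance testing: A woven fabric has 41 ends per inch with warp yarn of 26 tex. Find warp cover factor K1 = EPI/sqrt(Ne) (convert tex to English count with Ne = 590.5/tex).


Formula: K1 = EPI / sqrt(Ne), with Ne = 590.5 / tex_warp
Step 1: Ne = 590.5 / 26 = 22.712
Step 2: sqrt(Ne) = sqrt(22.712) = 4.7657
Step 3: K1 = 41 / 4.7657 = 8.6

8.6


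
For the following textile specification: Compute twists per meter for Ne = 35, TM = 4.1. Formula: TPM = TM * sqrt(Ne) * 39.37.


Formula: TPM = TM * sqrt(Ne) * 39.37
Step 1: sqrt(Ne) = sqrt(35) = 5.9161
Step 2: TM * sqrt(Ne) = 4.1 * 5.9161 = 24.256
Step 3: TPM = 24.256 * 39.37 = 955 twists/m

955 twists/m


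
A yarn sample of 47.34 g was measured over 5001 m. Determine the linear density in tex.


Formula: Tex = (mass_g / length_m) * 1000
Substituting: Tex = (47.34 / 5001) * 1000
Intermediate: 47.34 / 5001 = 0.00946611 g/m
Tex = 0.00946611 * 1000 = 9.47 tex

9.47 tex


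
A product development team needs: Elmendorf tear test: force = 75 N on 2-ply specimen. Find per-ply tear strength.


Formula: Per-ply strength = Total force / Number of plies
Per-ply = 75 N / 2
Per-ply = 37.5 N

37.5 N


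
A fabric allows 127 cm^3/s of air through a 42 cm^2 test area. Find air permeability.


Formula: Air Permeability = Airflow / Test Area
AP = 127 cm^3/s / 42 cm^2
AP = 3.0 cm^3/s/cm^2

3.0 cm^3/s/cm^2


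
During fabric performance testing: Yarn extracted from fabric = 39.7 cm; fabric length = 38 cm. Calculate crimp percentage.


Formula: Crimp% = ((L_yarn - L_fabric) / L_fabric) * 100
Step 1: Extension = 39.7 - 38 = 1.7 cm
Step 2: Crimp% = (1.7 / 38) * 100
Step 3: Crimp% = 0.044737 * 100 = 4.4737% ≈ 4.5%

4.5%


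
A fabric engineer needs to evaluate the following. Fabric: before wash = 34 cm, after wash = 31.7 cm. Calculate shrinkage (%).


Formula: Shrinkage% = ((L_before - L_after) / L_before) * 100
Step 1: Shrinkage = 34 - 31.7 = 2.3 cm
Step 2: Shrinkage% = (2.3 / 34) * 100
Step 3: Shrinkage% = 0.067647 * 100 = 6.7647% ≈ 6.8%

6.8%


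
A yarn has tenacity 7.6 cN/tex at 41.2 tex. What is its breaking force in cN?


Formula: Breaking force = Tenacity * Linear density
F = 7.6 cN/tex * 41.2 tex
F = 313.12 cN

313.12 cN


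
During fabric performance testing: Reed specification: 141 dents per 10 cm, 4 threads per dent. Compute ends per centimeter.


Formula: EPC = (dents per 10 cm * ends per dent) / 10
Step 1: Total ends per 10 cm = 141 * 4 = 564
Step 2: EPC = 564 / 10 = 56.4 ends/cm

56.4 ends/cm
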